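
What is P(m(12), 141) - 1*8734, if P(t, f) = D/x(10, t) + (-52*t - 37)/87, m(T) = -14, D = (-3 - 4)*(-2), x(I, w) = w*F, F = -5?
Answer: -3795748/435 ≈ -8725.9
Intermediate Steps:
x(I, w) = -5*w (x(I, w) = w*(-5) = -5*w)
D = 14 (D = -7*(-2) = 14)
P(t, f) = -37/87 - 52*t/87 - 14/(5*t) (P(t, f) = 14/((-5*t)) + (-52*t - 37)/87 = 14*(-1/(5*t)) + (-37 - 52*t)*(1/87) = -14/(5*t) + (-37/87 - 52*t/87) = -37/87 - 52*t/87 - 14/(5*t))
P(m(12), 141) - 1*8734 = (1/435)*(-1218 + 5*(-14)*(-37 - 52*(-14)))/(-14) - 1*8734 = (1/435)*(-1/14)*(-1218 + 5*(-14)*(-37 + 728)) - 8734 = (1/435)*(-1/14)*(-1218 + 5*(-14)*691) - 8734 = (1/435)*(-1/14)*(-1218 - 48370) - 8734 = (1/435)*(-1/14)*(-49588) - 8734 = 3542/435 - 8734 = -3795748/435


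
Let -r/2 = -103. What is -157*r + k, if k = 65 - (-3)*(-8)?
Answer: -32301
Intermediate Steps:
k = 41 (k = 65 - 1*24 = 65 - 24 = 41)
r = 206 (r = -2*(-103) = 206)
-157*r + k = -157*206 + 41 = -32342 + 41 = -32301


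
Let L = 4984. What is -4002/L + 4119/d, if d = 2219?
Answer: 832047/789964 ≈ 1.0533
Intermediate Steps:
-4002/L + 4119/d = -4002/4984 + 4119/2219 = -4002*1/4984 + 4119*(1/2219) = -2001/2492 + 4119/2219 = 832047/789964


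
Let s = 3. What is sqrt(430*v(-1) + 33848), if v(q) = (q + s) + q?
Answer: sqrt(34278) ≈ 185.14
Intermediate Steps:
v(q) = 3 + 2*q (v(q) = (q + 3) + q = (3 + q) + q = 3 + 2*q)
sqrt(430*v(-1) + 33848) = sqrt(430*(3 + 2*(-1)) + 33848) = sqrt(430*(3 - 2) + 33848) = sqrt(430*1 + 33848) = sqrt(430 + 33848) = sqrt(34278)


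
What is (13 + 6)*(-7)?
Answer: -133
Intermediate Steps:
(13 + 6)*(-7) = 19*(-7) = -133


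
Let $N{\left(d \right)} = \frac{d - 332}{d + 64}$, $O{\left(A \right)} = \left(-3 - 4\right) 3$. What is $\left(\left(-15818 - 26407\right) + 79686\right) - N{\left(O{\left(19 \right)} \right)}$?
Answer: $\frac{1611176}{43} \approx 37469.0$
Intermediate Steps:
$O{\left(A \right)} = -21$ ($O{\left(A \right)} = \left(-7\right) 3 = -21$)
$N{\left(d \right)} = \frac{-332 + d}{64 + d}$
$\left(\left(-15818 - 26407\right) + 79686\right) - N{\left(O{\left(19 \right)} \right)} = \left(\left(-15818 - 26407\right) + 79686\right) - \frac{-332 - 21}{64 - 21} = \left(-42225 + 79686\right) - \frac{1}{43} \left(-353\right) = 37461 - \frac{1}{43} \left(-353\right) = 37461 - - \frac{353}{43} = 37461 + \frac{353}{43} = \frac{1611176}{43}$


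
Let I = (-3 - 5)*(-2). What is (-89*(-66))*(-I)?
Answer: -93984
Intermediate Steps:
I = 16 (I = -8*(-2) = 16)
(-89*(-66))*(-I) = (-89*(-66))*(-1*16) = 5874*(-16) = -93984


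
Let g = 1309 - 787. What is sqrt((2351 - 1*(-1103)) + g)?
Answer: 2*sqrt(994) ≈ 63.056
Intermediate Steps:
g = 522
sqrt((2351 - 1*(-1103)) + g) = sqrt((2351 - 1*(-1103)) + 522) = sqrt((2351 + 1103) + 522) = sqrt(3454 + 522) = sqrt(3976) = 2*sqrt(994)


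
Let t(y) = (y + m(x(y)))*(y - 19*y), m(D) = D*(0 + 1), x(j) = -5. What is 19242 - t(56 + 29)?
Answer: 141642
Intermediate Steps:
m(D) = D (m(D) = D*1 = D)
t(y) = -18*y*(-5 + y) (t(y) = (y - 5)*(y - 19*y) = (-5 + y)*(-18*y) = -18*y*(-5 + y))
19242 - t(56 + 29) = 19242 - 18*(56 + 29)*(5 - (56 + 29)) = 19242 - 18*85*(5 - 1*85) = 19242 - 18*85*(5 - 85) = 19242 - 18*85*(-80) = 19242 - 1*(-122400) = 19242 + 122400 = 141642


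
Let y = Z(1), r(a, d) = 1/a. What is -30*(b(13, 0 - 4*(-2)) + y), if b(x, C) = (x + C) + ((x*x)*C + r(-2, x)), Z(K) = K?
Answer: -41205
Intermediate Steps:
y = 1
b(x, C) = -1/2 + C + x + C*x**2 (b(x, C) = (x + C) + ((x*x)*C + 1/(-2)) = (C + x) + (x**2*C - 1/2) = (C + x) + (C*x**2 - 1/2) = (C + x) + (-1/2 + C*x**2) = -1/2 + C + x + C*x**2)
-30*(b(13, 0 - 4*(-2)) + y) = -30*((-1/2 + (0 - 4*(-2)) + 13 + (0 - 4*(-2))*13**2) + 1) = -30*((-1/2 + (0 + 8) + 13 + (0 + 8)*169) + 1) = -30*((-1/2 + 8 + 13 + 8*169) + 1) = -30*((-1/2 + 8 + 13 + 1352) + 1) = -30*(2745/2 + 1) = -30*2747/2 = -41205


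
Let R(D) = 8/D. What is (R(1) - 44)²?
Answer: 1296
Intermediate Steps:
(R(1) - 44)² = (8/1 - 44)² = (8*1 - 44)² = (8 - 44)² = (-36)² = 1296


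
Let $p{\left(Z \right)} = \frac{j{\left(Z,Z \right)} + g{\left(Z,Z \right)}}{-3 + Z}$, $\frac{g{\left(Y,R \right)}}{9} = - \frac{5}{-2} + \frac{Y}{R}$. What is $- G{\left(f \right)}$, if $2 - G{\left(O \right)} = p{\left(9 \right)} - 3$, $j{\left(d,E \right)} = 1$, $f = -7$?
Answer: $\frac{5}{12} \approx 0.41667$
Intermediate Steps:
$g{\left(Y,R \right)} = \frac{45}{2} + \frac{9 Y}{R}$ ($g{\left(Y,R \right)} = 9 \left(- \frac{5}{-2} + \frac{Y}{R}\right) = 9 \left(\left(-5\right) \left(- \frac{1}{2}\right) + \frac{Y}{R}\right) = 9 \left(\frac{5}{2} + \frac{Y}{R}\right) = \frac{45}{2} + \frac{9 Y}{R}$)
$p{\left(Z \right)} = \frac{65}{2 \left(-3 + Z\right)}$ ($p{\left(Z \right)} = \frac{1 + \left(\frac{45}{2} + \frac{9 Z}{Z}\right)}{-3 + Z} = \frac{1 + \left(\frac{45}{2} + 9\right)}{-3 + Z} = \frac{1 + \frac{63}{2}}{-3 + Z} = \frac{65}{2 \left(-3 + Z\right)}$)
$G{\left(O \right)} = - \frac{5}{12}$ ($G{\left(O \right)} = 2 - \left(\frac{65}{2 \left(-3 + 9\right)} - 3\right) = 2 - \left(\frac{65}{2 \cdot 6} - 3\right) = 2 - \left(\frac{65}{2} \cdot \frac{1}{6} - 3\right) = 2 - \left(\frac{65}{12} - 3\right) = 2 - \frac{29}{12} = - \frac{5}{12}$)
$- G{\left(f \right)} = \left(-1\right) \left(- \frac{5}{12}\right) = \frac{5}{12}$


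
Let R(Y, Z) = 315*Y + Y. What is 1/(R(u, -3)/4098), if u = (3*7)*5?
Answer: 683/5530 ≈ 0.12351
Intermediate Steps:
u = 105 (u = 21*5 = 105)
R(Y, Z) = 316*Y
1/(R(u, -3)/4098) = 1/((316*105)/4098) = 1/(33180*(1/4098)) = 1/(5530/683) = 683/5530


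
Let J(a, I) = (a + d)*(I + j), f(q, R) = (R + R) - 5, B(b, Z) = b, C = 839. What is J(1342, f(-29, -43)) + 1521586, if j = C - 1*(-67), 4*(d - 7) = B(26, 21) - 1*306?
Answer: 2563971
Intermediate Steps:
d = -63 (d = 7 + (26 - 1*306)/4 = 7 + (26 - 306)/4 = 7 + (1/4)*(-280) = 7 - 70 = -63)
f(q, R) = -5 + 2*R (f(q, R) = 2*R - 5 = -5 + 2*R)
j = 906 (j = 839 - 1*(-67) = 839 + 67 = 906)
J(a, I) = (-63 + a)*(906 + I) (J(a, I) = (a - 63)*(I + 906) = (-63 + a)*(906 + I))
J(1342, f(-29, -43)) + 1521586 = (-57078 - 63*(-5 + 2*(-43)) + 906*1342 + (-5 + 2*(-43))*1342) + 1521586 = (-57078 - 63*(-5 - 86) + 1215852 + (-5 - 86)*1342) + 1521586 = (-57078 - 63*(-91) + 1215852 - 91*1342) + 1521586 = (-57078 + 5733 + 1215852 - 122122) + 1521586 = 1042385 + 1521586 = 2563971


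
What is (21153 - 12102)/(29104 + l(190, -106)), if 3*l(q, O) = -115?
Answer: 27153/87197 ≈ 0.31140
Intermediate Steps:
l(q, O) = -115/3 (l(q, O) = (1/3)*(-115) = -115/3)
(21153 - 12102)/(29104 + l(190, -106)) = (21153 - 12102)/(29104 - 115/3) = 9051/(87197/3) = 9051*(3/87197) = 27153/87197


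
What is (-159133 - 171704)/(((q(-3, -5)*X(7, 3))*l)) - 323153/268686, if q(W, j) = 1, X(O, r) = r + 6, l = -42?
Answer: 821936281/940401 ≈ 874.03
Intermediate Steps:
X(O, r) = 6 + r
(-159133 - 171704)/(((q(-3, -5)*X(7, 3))*l)) - 323153/268686 = (-159133 - 171704)/(((1*(6 + 3))*(-42))) - 323153/268686 = -330837/((1*9)*(-42)) - 323153*1/268686 = -330837/(9*(-42)) - 323153/268686 = -330837/(-378) - 323153/268686 = -330837*(-1/378) - 323153/268686 = 110279/126 - 323153/268686 = 821936281/940401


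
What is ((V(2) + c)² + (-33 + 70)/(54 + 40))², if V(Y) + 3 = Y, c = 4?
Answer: 779689/8836 ≈ 88.240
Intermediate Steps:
V(Y) = -3 + Y
((V(2) + c)² + (-33 + 70)/(54 + 40))² = (((-3 + 2) + 4)² + (-33 + 70)/(54 + 40))² = ((-1 + 4)² + 37/94)² = (3² + 37*(1/94))² = (9 + 37/94)² = (883/94)² = 779689/8836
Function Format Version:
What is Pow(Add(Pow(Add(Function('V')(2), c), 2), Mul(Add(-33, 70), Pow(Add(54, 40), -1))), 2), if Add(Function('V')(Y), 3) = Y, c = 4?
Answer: Rational(779689, 8836) ≈ 88.240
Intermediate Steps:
Function('V')(Y) = Add(-3, Y)
Pow(Add(Pow(Add(Function('V')(2), c), 2), Mul(Add(-33, 70), Pow(Add(54, 40), -1))), 2) = Pow(Add(Pow(Add(Add(-3, 2), 4), 2), Mul(Add(-33, 70), Pow(Add(54, 40), -1))), 2) = Pow(Add(Pow(Add(-1, 4), 2), Mul(37, Pow(94, -1))), 2) = Pow(Add(Pow(3, 2), Mul(37, Rational(1, 94))), 2) = Pow(Add(9, Rational(37, 94)), 2) = Pow(Rational(883, 94), 2) = Rational(779689, 8836)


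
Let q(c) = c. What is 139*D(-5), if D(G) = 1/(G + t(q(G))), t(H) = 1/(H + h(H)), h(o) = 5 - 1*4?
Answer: -556/21 ≈ -26.476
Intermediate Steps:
h(o) = 1 (h(o) = 5 - 4 = 1)
t(H) = 1/(1 + H) (t(H) = 1/(H + 1) = 1/(1 + H))
D(G) = 1/(G + 1/(1 + G))
139*D(-5) = 139*((1 - 5)/(1 - 5*(1 - 5))) = 139*(-4/(1 - 5*(-4))) = 139*(-4/(1 + 20)) = 139*(-4/21) = -556/21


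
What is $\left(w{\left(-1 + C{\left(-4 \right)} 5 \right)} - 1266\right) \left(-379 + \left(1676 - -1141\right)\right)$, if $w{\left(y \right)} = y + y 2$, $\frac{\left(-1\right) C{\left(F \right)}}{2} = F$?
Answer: $-2801262$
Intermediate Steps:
$C{\left(F \right)} = - 2 F$
$w{\left(y \right)} = 3 y$ ($w{\left(y \right)} = y + 2 y = 3 y$)
$\left(w{\left(-1 + C{\left(-4 \right)} 5 \right)} - 1266\right) \left(-379 + \left(1676 - -1141\right)\right) = \left(3 \left(-1 + \left(-2\right) \left(-4\right) 5\right) - 1266\right) \left(-379 + \left(1676 - -1141\right)\right) = \left(3 \left(-1 + 8 \cdot 5\right) - 1266\right) \left(-379 + \left(1676 + 1141\right)\right) = \left(3 \left(-1 + 40\right) - 1266\right) \left(-379 + 2817\right) = \left(3 \cdot 39 - 1266\right) 2438 = \left(117 - 1266\right) 2438 = \left(-1149\right) 2438 = -2801262$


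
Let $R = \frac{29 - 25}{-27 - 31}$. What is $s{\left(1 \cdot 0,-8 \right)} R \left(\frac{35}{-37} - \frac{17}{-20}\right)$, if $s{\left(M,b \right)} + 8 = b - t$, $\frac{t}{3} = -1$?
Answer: $- \frac{923}{10730} \approx -0.08602$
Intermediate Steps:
$t = -3$ ($t = 3 \left(-1\right) = -3$)
$R = - \frac{2}{29}$ ($R = \frac{4}{-58} = 4 \left(- \frac{1}{58}\right) = - \frac{2}{29} \approx -0.068966$)
$s{\left(M,b \right)} = -5 + b$ ($s{\left(M,b \right)} = -8 + \left(b - -3\right) = -8 + \left(b + 3\right) = -8 + \left(3 + b\right) = -5 + b$)
$s{\left(1 \cdot 0,-8 \right)} R \left(\frac{35}{-37} - \frac{17}{-20}\right) = \left(-5 - 8\right) \left(- \frac{2}{29}\right) \left(\frac{35}{-37} - \frac{17}{-20}\right) = \left(-13\right) \left(- \frac{2}{29}\right) \left(35 \left(- \frac{1}{37}\right) - - \frac{17}{20}\right) = \frac{26 \left(- \frac{35}{37} + \frac{17}{20}\right)}{29} = \frac{26}{29} \left(- \frac{71}{740}\right) = - \frac{923}{10730}$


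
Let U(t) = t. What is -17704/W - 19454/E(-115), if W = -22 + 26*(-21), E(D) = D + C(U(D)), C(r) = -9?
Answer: 827823/4402 ≈ 188.06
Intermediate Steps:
E(D) = -9 + D (E(D) = D - 9 = -9 + D)
W = -568 (W = -22 - 546 = -568)
-17704/W - 19454/E(-115) = -17704/(-568) - 19454/(-9 - 115) = -17704*(-1/568) - 19454/(-124) = 2213/71 - 19454*(-1/124) = 2213/71 + 9727/62 = 827823/4402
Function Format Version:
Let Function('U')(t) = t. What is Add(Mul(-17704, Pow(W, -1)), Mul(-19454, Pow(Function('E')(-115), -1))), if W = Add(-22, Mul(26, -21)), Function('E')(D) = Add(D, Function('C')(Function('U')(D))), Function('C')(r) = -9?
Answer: Rational(827823, 4402) ≈ 188.06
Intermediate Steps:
Function('E')(D) = Add(-9, D) (Function('E')(D) = Add(D, -9) = Add(-9, D))
W = -568 (W = Add(-22, -546) = -568)
Add(Mul(-17704, Pow(W, -1)), Mul(-19454, Pow(Function('E')(-115), -1))) = Add(Mul(-17704, Pow(-568, -1)), Mul(-19454, Pow(Add(-9, -115), -1))) = Add(Mul(-17704, Rational(-1, 568)), Mul(-19454, Pow(-124, -1))) = Add(Rational(2213, 71), Mul(-19454, Rational(-1, 124))) = Add(Rational(2213, 71), Rational(9727, 62)) = Rational(827823, 4402)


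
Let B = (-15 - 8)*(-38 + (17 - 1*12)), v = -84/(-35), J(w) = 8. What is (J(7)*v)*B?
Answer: 72864/5 ≈ 14573.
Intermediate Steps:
v = 12/5 (v = -84*(-1/35) = 12/5 ≈ 2.4000)
B = 759 (B = -23*(-38 + (17 - 12)) = -23*(-38 + 5) = -23*(-33) = 759)
(J(7)*v)*B = (8*(12/5))*759 = (96/5)*759 = 72864/5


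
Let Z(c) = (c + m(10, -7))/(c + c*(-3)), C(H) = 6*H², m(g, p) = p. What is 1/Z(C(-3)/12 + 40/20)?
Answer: 26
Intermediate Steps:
Z(c) = -(-7 + c)/(2*c) (Z(c) = (c - 7)/(c + c*(-3)) = (-7 + c)/(c - 3*c) = (-7 + c)/((-2*c)) = (-7 + c)*(-1/(2*c)) = -(-7 + c)/(2*c))
1/Z(C(-3)/12 + 40/20) = 1/((7 - ((6*(-3)²)/12 + 40/20))/(2*((6*(-3)²)/12 + 40/20))) = 1/((7 - ((6*9)*(1/12) + 40*(1/20)))/(2*((6*9)*(1/12) + 40*(1/20)))) = 1/((7 - (54*(1/12) + 2))/(2*(54*(1/12) + 2))) = 1/((7 - (9/2 + 2))/(2*(9/2 + 2))) = 1/((7 - 1*13/2)/(2*(13/2))) = 1/((½)*(2/13)*(7 - 13/2)) = 1/((½)*(2/13)*(½)) = 1/(1/26) = 26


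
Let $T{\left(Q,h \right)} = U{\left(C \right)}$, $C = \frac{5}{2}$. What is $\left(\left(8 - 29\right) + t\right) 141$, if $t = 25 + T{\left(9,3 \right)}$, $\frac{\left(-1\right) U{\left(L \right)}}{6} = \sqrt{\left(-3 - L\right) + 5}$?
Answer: $564 - 423 i \sqrt{2} \approx 564.0 - 598.21 i$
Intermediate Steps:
$C = \frac{5}{2}$ ($C = 5 \cdot \frac{1}{2} = \frac{5}{2} \approx 2.5$)
$U{\left(L \right)} = - 6 \sqrt{2 - L}$ ($U{\left(L \right)} = - 6 \sqrt{\left(-3 - L\right) + 5} = - 6 \sqrt{2 - L}$)
$T{\left(Q,h \right)} = - 3 i \sqrt{2}$ ($T{\left(Q,h \right)} = - 6 \sqrt{2 - \frac{5}{2}} = - 6 \sqrt{- \frac{1}{2}} = - 6 \frac{i \sqrt{2}}{2} = - 3 i \sqrt{2}$)
$t = 25 - 3 i \sqrt{2} \approx 25.0 - 4.2426 i$
$\left(\left(8 - 29\right) + t\right) 141 = \left(\left(8 - 29\right) + \left(25 - 3 i \sqrt{2}\right)\right) 141 = \left(-21 + \left(25 - 3 i \sqrt{2}\right)\right) 141 = \left(4 - 3 i \sqrt{2}\right) 141 = 564 - 423 i \sqrt{2}$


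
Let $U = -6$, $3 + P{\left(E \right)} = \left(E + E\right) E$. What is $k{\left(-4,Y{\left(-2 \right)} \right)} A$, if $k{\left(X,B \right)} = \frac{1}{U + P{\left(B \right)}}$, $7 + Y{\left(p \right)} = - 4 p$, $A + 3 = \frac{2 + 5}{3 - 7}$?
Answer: $\frac{19}{28} \approx 0.67857$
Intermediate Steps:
$A = - \frac{19}{4}$ ($A = -3 + \frac{2 + 5}{3 - 7} = -3 + \frac{7}{-4} = -3 + 7 \left(- \frac{1}{4}\right) = -3 - \frac{7}{4} = - \frac{19}{4} \approx -4.75$)
$P{\left(E \right)} = -3 + 2 E^{2}$ ($P{\left(E \right)} = -3 + \left(E + E\right) E = -3 + 2 E E = -3 + 2 E^{2}$)
$Y{\left(p \right)} = -7 - 4 p$
$k{\left(X,B \right)} = \frac{1}{-9 + 2 B^{2}}$ ($k{\left(X,B \right)} = \frac{1}{-6 + \left(-3 + 2 B^{2}\right)} = \frac{1}{-9 + 2 B^{2}}$)
$k{\left(-4,Y{\left(-2 \right)} \right)} A = \frac{1}{-9 + 2 \left(-7 - -8\right)^{2}} \left(- \frac{19}{4}\right) = \frac{1}{-9 + 2 \left(-7 + 8\right)^{2}} \left(- \frac{19}{4}\right) = \frac{1}{-9 + 2 \cdot 1^{2}} \left(- \frac{19}{4}\right) = \frac{1}{-9 + 2 \cdot 1} \left(- \frac{19}{4}\right) = \frac{1}{-9 + 2} \left(- \frac{19}{4}\right) = \frac{1}{-7} \left(- \frac{19}{4}\right) = \left(- \frac{1}{7}\right) \left(- \frac{19}{4}\right) = \frac{19}{28}$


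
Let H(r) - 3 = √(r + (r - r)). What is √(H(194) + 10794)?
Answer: √(10797 + √194) ≈ 103.98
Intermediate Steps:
H(r) = 3 + √r (H(r) = 3 + √(r + (r - r)) = 3 + √(r + 0) = 3 + √r)
√(H(194) + 10794) = √((3 + √194) + 10794) = √(10797 + √194)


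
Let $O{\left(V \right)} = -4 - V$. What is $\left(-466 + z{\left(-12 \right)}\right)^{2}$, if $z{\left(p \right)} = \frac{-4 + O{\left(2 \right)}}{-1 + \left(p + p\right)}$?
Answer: $\frac{5419584}{25} \approx 2.1678 \cdot 10^{5}$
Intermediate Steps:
$z{\left(p \right)} = - \frac{10}{-1 + 2 p}$ ($z{\left(p \right)} = \frac{-4 - 6}{-1 + \left(p + p\right)} = \frac{-4 - 6}{-1 + 2 p} = - \frac{10}{-1 + 2 p}$)
$\left(-466 + z{\left(-12 \right)}\right)^{2} = \left(-466 - \frac{10}{-1 + 2 \left(-12\right)}\right)^{2} = \left(-466 - \frac{10}{-1 - 24}\right)^{2} = \left(-466 - \frac{10}{-25}\right)^{2} = \left(-466 - - \frac{2}{5}\right)^{2} = \left(-466 + \frac{2}{5}\right)^{2} = \left(- \frac{2328}{5}\right)^{2} = \frac{5419584}{25}$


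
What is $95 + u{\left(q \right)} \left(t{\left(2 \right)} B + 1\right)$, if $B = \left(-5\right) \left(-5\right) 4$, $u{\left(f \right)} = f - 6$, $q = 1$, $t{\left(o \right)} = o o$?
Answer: $-1910$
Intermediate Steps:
$t{\left(o \right)} = o^{2}$
$u{\left(f \right)} = -6 + f$
$B = 100$ ($B = 25 \cdot 4 = 100$)
$95 + u{\left(q \right)} \left(t{\left(2 \right)} B + 1\right) = 95 + \left(-6 + 1\right) \left(2^{2} \cdot 100 + 1\right) = 95 - 5 \left(4 \cdot 100 + 1\right) = 95 - 5 \left(400 + 1\right) = 95 - 2005 = -1910$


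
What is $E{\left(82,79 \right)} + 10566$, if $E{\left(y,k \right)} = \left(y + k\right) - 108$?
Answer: $10619$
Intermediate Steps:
$E{\left(y,k \right)} = -108 + k + y$ ($E{\left(y,k \right)} = \left(k + y\right) - 108 = -108 + k + y$)
$E{\left(82,79 \right)} + 10566 = \left(-108 + 79 + 82\right) + 10566 = 53 + 10566 = 10619$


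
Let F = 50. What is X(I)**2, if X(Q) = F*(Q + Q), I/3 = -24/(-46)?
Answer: 12960000/529 ≈ 24499.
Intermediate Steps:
I = 36/23 (I = 3*(-24/(-46)) = 3*(-24*(-1/46)) = 3*(12/23) = 36/23 ≈ 1.5652)
X(Q) = 100*Q (X(Q) = 50*(Q + Q) = 50*(2*Q) = 100*Q)
X(I)**2 = (100*(36/23))**2 = (3600/23)**2 = 12960000/529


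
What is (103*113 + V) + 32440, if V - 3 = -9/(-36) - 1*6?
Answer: 176305/4 ≈ 44076.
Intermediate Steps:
V = -11/4 (V = 3 + (-9/(-36) - 1*6) = 3 + (-9*(-1/36) - 6) = 3 + (¼ - 6) = 3 - 23/4 = -11/4 ≈ -2.7500)
(103*113 + V) + 32440 = (103*113 - 11/4) + 32440 = (11639 - 11/4) + 32440 = 46545/4 + 32440 = 176305/4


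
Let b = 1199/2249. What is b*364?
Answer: 33572/173 ≈ 194.06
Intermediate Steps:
b = 1199/2249 (b = 1199*(1/2249) = 1199/2249 ≈ 0.53313)
b*364 = (1199/2249)*364 = 33572/173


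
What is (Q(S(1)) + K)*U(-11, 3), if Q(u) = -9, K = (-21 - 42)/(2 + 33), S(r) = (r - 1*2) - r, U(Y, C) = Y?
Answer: 594/5 ≈ 118.80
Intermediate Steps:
S(r) = -2 (S(r) = (r - 2) - r = (-2 + r) - r = -2)
K = -9/5 (K = -63/35 = -63*1/35 = -9/5 ≈ -1.8000)
(Q(S(1)) + K)*U(-11, 3) = (-9 - 9/5)*(-11) = -54/5*(-11) = 594/5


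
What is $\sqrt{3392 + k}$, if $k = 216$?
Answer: $2 \sqrt{902} \approx 60.067$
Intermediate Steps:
$\sqrt{3392 + k} = \sqrt{3392 + 216} = \sqrt{3608} = 2 \sqrt{902}$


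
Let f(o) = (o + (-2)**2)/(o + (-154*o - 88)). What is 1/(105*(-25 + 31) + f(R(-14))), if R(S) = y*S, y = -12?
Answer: 6448/4062197 ≈ 0.0015873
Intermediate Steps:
R(S) = -12*S
f(o) = (4 + o)/(-88 - 153*o) (f(o) = (o + 4)/(o + (-88 - 154*o)) = (4 + o)/(-88 - 153*o))
1/(105*(-25 + 31) + f(R(-14))) = 1/(105*(-25 + 31) + (-4 - (-12)*(-14))/(88 + 153*(-12*(-14)))) = 1/(105*6 + (-4 - 1*168)/(88 + 153*168)) = 1/(630 + (-4 - 168)/(88 + 25704)) = 1/(630 - 172/25792) = 1/(630 + (1/25792)*(-172)) = 1/(630 - 43/6448) = 1/(4062197/6448) = 6448/4062197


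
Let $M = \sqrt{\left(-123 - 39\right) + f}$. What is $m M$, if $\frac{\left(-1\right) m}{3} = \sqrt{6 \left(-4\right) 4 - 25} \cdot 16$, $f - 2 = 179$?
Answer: $- 528 i \sqrt{19} \approx - 2301.5 i$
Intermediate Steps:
$f = 181$ ($f = 2 + 179 = 181$)
$M = \sqrt{19}$ ($M = \sqrt{\left(-123 - 39\right) + 181} = \sqrt{-162 + 181} = \sqrt{19} \approx 4.3589$)
$m = - 528 i$ ($m = - 3 \sqrt{6 \left(-4\right) 4 - 25} \cdot 16 = - 3 \sqrt{\left(-24\right) 4 - 25} \cdot 16 = - 3 \sqrt{-96 - 25} \cdot 16 = - 3 \sqrt{-121} \cdot 16 = - 3 \cdot 11 i 16 = - 3 \cdot 176 i = - 528 i \approx - 528.0 i$)
$m M = - 528 i \sqrt{19}$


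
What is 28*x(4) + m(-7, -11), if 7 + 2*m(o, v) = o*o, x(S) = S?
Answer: 133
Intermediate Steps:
m(o, v) = -7/2 + o**2/2 (m(o, v) = -7/2 + (o*o)/2 = -7/2 + o**2/2)
28*x(4) + m(-7, -11) = 28*4 + (-7/2 + (1/2)*(-7)**2) = 112 + (-7/2 + (1/2)*49) = 112 + (-7/2 + 49/2) = 112 + 21 = 133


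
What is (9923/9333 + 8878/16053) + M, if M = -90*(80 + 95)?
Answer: -786488189819/49940883 ≈ -15748.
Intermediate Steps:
M = -15750 (M = -90*175 = -15750)
(9923/9333 + 8878/16053) + M = (9923/9333 + 8878/16053) - 15750 = 80717431/49940883 - 15750 = -786488189819/49940883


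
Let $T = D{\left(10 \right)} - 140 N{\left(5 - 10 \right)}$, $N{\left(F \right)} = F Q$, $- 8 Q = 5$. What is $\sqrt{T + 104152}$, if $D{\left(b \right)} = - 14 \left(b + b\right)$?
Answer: $\frac{\sqrt{413738}}{2} \approx 321.61$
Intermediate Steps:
$Q = - \frac{5}{8}$ ($Q = \left(- \frac{1}{8}\right) 5 = - \frac{5}{8} \approx -0.625$)
$N{\left(F \right)} = - \frac{5 F}{8}$ ($N{\left(F \right)} = F \left(- \frac{5}{8}\right) = - \frac{5 F}{8}$)
$D{\left(b \right)} = - 28 b$ ($D{\left(b \right)} = - 14 \cdot 2 b = - 28 b$)
$T = - \frac{1435}{2}$ ($T = \left(-28\right) 10 - 140 \left(- \frac{5 \left(5 - 10\right)}{8}\right) = -280 - 140 \left(- \frac{5 \left(5 - 10\right)}{8}\right) = -280 - 140 \left(\left(- \frac{5}{8}\right) \left(-5\right)\right) = -280 - \frac{875}{2} = - \frac{1435}{2} \approx -717.5$)
$\sqrt{T + 104152} = \sqrt{- \frac{1435}{2} + 104152} = \sqrt{\frac{206869}{2}} = \frac{\sqrt{413738}}{2}$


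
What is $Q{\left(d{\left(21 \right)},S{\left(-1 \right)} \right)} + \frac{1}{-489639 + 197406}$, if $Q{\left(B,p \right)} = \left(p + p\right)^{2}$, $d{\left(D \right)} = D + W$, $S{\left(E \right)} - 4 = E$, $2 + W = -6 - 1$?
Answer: $\frac{10520387}{292233} \approx 36.0$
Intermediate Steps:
$W = -9$ ($W = -2 - 7 = -9$)
$S{\left(E \right)} = 4 + E$
$d{\left(D \right)} = -9 + D$ ($d{\left(D \right)} = D - 9 = -9 + D$)
$Q{\left(B,p \right)} = 4 p^{2}$ ($Q{\left(B,p \right)} = \left(2 p\right)^{2} = 4 p^{2}$)
$Q{\left(d{\left(21 \right)},S{\left(-1 \right)} \right)} + \frac{1}{-489639 + 197406} = 4 \left(4 - 1\right)^{2} + \frac{1}{-489639 + 197406} = 4 \cdot 3^{2} + \frac{1}{-292233} = 4 \cdot 9 - \frac{1}{292233} = 36 - \frac{1}{292233} = \frac{10520387}{292233}$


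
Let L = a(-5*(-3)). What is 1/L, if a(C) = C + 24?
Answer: 1/39 ≈ 0.025641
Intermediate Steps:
a(C) = 24 + C
L = 39 (L = 24 - 5*(-3) = 24 + 15 = 39)
1/L = 1/39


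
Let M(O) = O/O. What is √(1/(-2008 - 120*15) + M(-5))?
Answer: 9*√11186/952 ≈ 0.99987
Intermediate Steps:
M(O) = 1
√(1/(-2008 - 120*15) + M(-5)) = √(1/(-2008 - 120*15) + 1) = √(1/(-2008 - 1800) + 1) = √(1/(-3808) + 1) = √(-1/3808 + 1) = √(3807/3808) = 9*√11186/952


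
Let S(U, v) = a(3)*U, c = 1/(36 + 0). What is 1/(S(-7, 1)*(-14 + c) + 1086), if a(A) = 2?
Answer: 18/23069 ≈ 0.00078027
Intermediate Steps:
c = 1/36 ≈ 0.027778
S(U, v) = 2*U
1/(S(-7, 1)*(-14 + c) + 1086) = 1/((2*(-7))*(-14 + 1/36) + 1086) = 1/(-14*(-503/36) + 1086) = 1/(3521/18 + 1086) = 1/(23069/18) = 18/23069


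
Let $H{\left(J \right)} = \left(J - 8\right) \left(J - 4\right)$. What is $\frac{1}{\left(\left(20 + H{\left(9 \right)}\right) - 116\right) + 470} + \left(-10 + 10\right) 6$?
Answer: $\frac{1}{379} \approx 0.0026385$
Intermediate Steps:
$H{\left(J \right)} = \left(-8 + J\right) \left(-4 + J\right)$
$\frac{1}{\left(\left(20 + H{\left(9 \right)}\right) - 116\right) + 470} + \left(-10 + 10\right) 6 = \frac{1}{\left(\left(20 + \left(32 + 9^{2} - 108\right)\right) - 116\right) + 470} + \left(-10 + 10\right) 6 = \frac{1}{\left(\left(20 + \left(32 + 81 - 108\right)\right) - 116\right) + 470} + 0 \cdot 6 = \frac{1}{\left(\left(20 + 5\right) - 116\right) + 470} + 0 = \frac{1}{\left(25 - 116\right) + 470} + 0 = \frac{1}{-91 + 470} + 0 = \frac{1}{379} + 0 = \frac{1}{379}$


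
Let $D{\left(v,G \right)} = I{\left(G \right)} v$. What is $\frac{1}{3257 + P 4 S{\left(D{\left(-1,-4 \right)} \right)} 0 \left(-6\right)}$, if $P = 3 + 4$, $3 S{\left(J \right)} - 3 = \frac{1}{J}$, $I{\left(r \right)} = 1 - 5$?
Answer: $\frac{1}{3257} \approx 0.00030703$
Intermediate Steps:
$I{\left(r \right)} = -4$ ($I{\left(r \right)} = 1 - 5 = -4$)
$D{\left(v,G \right)} = - 4 v$
$S{\left(J \right)} = 1 + \frac{1}{3 J}$
$P = 7$
$\frac{1}{3257 + P 4 S{\left(D{\left(-1,-4 \right)} \right)} 0 \left(-6\right)} = \frac{1}{3257 + 7 \cdot 4 \frac{\frac{1}{3} - -4}{\left(-4\right) \left(-1\right)} 0 \left(-6\right)} = \frac{1}{3257 + 7 \cdot 4 \frac{\frac{1}{3} + 4}{4} \cdot 0 \left(-6\right)} = \frac{1}{3257 + 7 \cdot 4 \cdot \frac{1}{4} \cdot \frac{13}{3} \cdot 0 \left(-6\right)} = \frac{1}{3257 + 7 \cdot 4 \cdot \frac{13}{12} \cdot 0 \left(-6\right)} = \frac{1}{3257 + 7 \cdot \frac{13}{3} \cdot 0 \left(-6\right)} = \frac{1}{3257 + 7 \cdot 0 \left(-6\right)} = \frac{1}{3257 + 0 \left(-6\right)} = \frac{1}{3257 + 0} = \frac{1}{3257}$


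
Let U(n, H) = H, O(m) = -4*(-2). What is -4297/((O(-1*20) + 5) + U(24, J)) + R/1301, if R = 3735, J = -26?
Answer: 5638952/16913 ≈ 333.41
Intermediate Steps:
O(m) = 8
-4297/((O(-1*20) + 5) + U(24, J)) + R/1301 = -4297/((8 + 5) - 26) + 3735/1301 = -4297/(13 - 26) + 3735*(1/1301) = -4297/(-13) + 3735/1301 = -4297*(-1/13) + 3735/1301 = 4297/13 + 3735/1301 = 5638952/16913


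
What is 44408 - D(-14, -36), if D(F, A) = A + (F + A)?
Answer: 44494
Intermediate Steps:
D(F, A) = F + 2*A (D(F, A) = A + (A + F) = F + 2*A)
44408 - D(-14, -36) = 44408 - (-14 + 2*(-36)) = 44408 - (-14 - 72) = 44408 - 1*(-86) = 44408 + 86 = 44494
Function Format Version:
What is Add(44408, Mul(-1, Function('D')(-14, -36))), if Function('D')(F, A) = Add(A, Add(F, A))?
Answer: 44494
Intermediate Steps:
Function('D')(F, A) = Add(F, Mul(2, A)) (Function('D')(F, A) = Add(A, Add(A, F)) = Add(F, Mul(2, A)))
Add(44408, Mul(-1, Function('D')(-14, -36))) = Add(44408, Mul(-1, Add(-14, Mul(2, -36)))) = Add(44408, Mul(-1, Add(-14, -72))) = Add(44408, Mul(-1, -86)) = Add(44408, 86) = 44494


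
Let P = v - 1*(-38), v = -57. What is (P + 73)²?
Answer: 2916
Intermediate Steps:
P = -19 (P = -57 - 1*(-38) = -57 + 38 = -19)
(P + 73)² = (-19 + 73)² = 54² = 2916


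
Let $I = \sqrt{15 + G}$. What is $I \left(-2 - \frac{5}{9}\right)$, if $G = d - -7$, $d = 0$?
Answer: $- \frac{23 \sqrt{22}}{9} \approx -11.987$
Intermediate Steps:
$G = 7$ ($G = 0 - -7 = 0 + 7 = 7$)
$I = \sqrt{22}$ ($I = \sqrt{15 + 7} = \sqrt{22} \approx 4.6904$)
$I \left(-2 - \frac{5}{9}\right) = \sqrt{22} \left(-2 - \frac{5}{9}\right) = \sqrt{22} \left(- \frac{23}{9}\right) = - \frac{23 \sqrt{22}}{9}$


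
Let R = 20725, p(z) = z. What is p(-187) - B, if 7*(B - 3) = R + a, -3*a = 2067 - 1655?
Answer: -65753/21 ≈ -3131.1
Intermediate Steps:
a = -412/3 (a = -(2067 - 1655)/3 = -⅓*412 = -412/3 ≈ -137.33)
B = 61826/21 (B = 3 + (20725 - 412/3)/7 = 3 + (⅐)*(61763/3) = 3 + 61763/21 = 61826/21 ≈ 2944.1)
p(-187) - B = -187 - 1*61826/21 = -187 - 61826/21 = -65753/21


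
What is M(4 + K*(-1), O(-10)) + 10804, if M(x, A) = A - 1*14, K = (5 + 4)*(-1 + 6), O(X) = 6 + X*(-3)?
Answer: 10826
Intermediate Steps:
O(X) = 6 - 3*X
K = 45 (K = 9*5 = 45)
M(x, A) = -14 + A (M(x, A) = A - 14 = -14 + A)
M(4 + K*(-1), O(-10)) + 10804 = (-14 + (6 - 3*(-10))) + 10804 = (-14 + (6 + 30)) + 10804 = (-14 + 36) + 10804 = 22 + 10804 = 10826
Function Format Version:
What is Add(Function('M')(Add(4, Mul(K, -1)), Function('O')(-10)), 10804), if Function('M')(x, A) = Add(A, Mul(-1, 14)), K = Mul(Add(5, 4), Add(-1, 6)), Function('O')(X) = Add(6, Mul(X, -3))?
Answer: 10826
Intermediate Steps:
Function('O')(X) = Add(6, Mul(-3, X))
K = 45 (K = Mul(9, 5) = 45)
Function('M')(x, A) = Add(-14, A) (Function('M')(x, A) = Add(A, -14) = Add(-14, A))
Add(Function('M')(Add(4, Mul(K, -1)), Function('O')(-10)), 10804) = Add(Add(-14, Add(6, Mul(-3, -10))), 10804) = Add(Add(-14, Add(6, 30)), 10804) = Add(Add(-14, 36), 10804) = Add(22, 10804) = 10826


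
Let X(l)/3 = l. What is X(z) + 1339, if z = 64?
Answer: 1531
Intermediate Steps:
X(l) = 3*l
X(z) + 1339 = 3*64 + 1339 = 192 + 1339 = 1531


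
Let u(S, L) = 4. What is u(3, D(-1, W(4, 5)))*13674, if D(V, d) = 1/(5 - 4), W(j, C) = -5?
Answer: 54696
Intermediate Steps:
D(V, d) = 1 (D(V, d) = 1/1 = 1)
u(3, D(-1, W(4, 5)))*13674 = 4*13674 = 54696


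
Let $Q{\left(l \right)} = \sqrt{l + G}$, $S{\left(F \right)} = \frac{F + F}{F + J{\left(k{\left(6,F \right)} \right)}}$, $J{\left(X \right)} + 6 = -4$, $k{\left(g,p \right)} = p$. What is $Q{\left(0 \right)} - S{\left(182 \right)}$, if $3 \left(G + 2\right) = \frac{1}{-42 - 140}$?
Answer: $- \frac{91}{43} + \frac{i \sqrt{596778}}{546} \approx -2.1163 + 1.4149 i$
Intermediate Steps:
$G = - \frac{1093}{546}$ ($G = -2 + \frac{1}{3 \left(-42 - 140\right)} = -2 + \frac{1}{3 \left(-182\right)} = -2 + \frac{1}{3} \left(- \frac{1}{182}\right) = -2 - \frac{1}{546} = - \frac{1093}{546} \approx -2.0018$)
$J{\left(X \right)} = -10$ ($J{\left(X \right)} = -6 - 4 = -10$)
$S{\left(F \right)} = \frac{2 F}{-10 + F}$ ($S{\left(F \right)} = \frac{F + F}{F - 10} = \frac{2 F}{-10 + F}$)
$Q{\left(l \right)} = \sqrt{- \frac{1093}{546} + l}$ ($Q{\left(l \right)} = \sqrt{l - \frac{1093}{546}} = \sqrt{- \frac{1093}{546} + l}$)
$Q{\left(0 \right)} - S{\left(182 \right)} = \frac{\sqrt{-596778 + 298116 \cdot 0}}{546} - 2 \cdot 182 \frac{1}{-10 + 182} = \frac{\sqrt{-596778 + 0}}{546} - 2 \cdot 182 \cdot \frac{1}{172} = \frac{\sqrt{-596778}}{546} - 2 \cdot 182 \cdot \frac{1}{172} = \frac{i \sqrt{596778}}{546} - \frac{91}{43} = - \frac{91}{43} + \frac{i \sqrt{596778}}{546}$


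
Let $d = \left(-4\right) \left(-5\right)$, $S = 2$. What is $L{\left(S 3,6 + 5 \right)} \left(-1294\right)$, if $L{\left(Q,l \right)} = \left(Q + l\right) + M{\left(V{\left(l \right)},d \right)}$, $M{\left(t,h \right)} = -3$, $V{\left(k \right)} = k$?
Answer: $-18116$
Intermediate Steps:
$d = 20$
$L{\left(Q,l \right)} = -3 + Q + l$ ($L{\left(Q,l \right)} = \left(Q + l\right) - 3 = -3 + Q + l$)
$L{\left(S 3,6 + 5 \right)} \left(-1294\right) = \left(-3 + 2 \cdot 3 + \left(6 + 5\right)\right) \left(-1294\right) = \left(-3 + 6 + 11\right) \left(-1294\right) = 14 \left(-1294\right) = -18116$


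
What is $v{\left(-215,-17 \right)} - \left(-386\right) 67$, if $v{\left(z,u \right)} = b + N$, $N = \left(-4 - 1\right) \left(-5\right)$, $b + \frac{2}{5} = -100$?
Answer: $\frac{128933}{5} \approx 25787.0$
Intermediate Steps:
$b = - \frac{502}{5}$ ($b = - \frac{2}{5} - 100 = - \frac{502}{5} \approx -100.4$)
$N = 25$ ($N = \left(-5\right) \left(-5\right) = 25$)
$v{\left(z,u \right)} = - \frac{377}{5}$ ($v{\left(z,u \right)} = - \frac{502}{5} + 25 = - \frac{377}{5}$)
$v{\left(-215,-17 \right)} - \left(-386\right) 67 = - \frac{377}{5} - \left(-386\right) 67 = - \frac{377}{5} - -25862 = - \frac{377}{5} + 25862 = \frac{128933}{5}$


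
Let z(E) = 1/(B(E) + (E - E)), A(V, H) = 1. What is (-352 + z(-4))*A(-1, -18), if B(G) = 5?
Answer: -1759/5 ≈ -351.80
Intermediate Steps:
z(E) = 1/5 (z(E) = 1/(5 + (E - E)) = 1/(5 + 0) = 1/5)
(-352 + z(-4))*A(-1, -18) = (-352 + 1/5)*1 = -1759/5*1 = -1759/5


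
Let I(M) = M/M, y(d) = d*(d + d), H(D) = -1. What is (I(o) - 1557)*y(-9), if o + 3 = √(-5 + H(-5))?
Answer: -252072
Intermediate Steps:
y(d) = 2*d² (y(d) = d*(2*d) = 2*d²)
o = -3 + I*√6 (o = -3 + √(-5 - 1) = -3 + √(-6) = -3 + I*√6 ≈ -3.0 + 2.4495*I)
I(M) = 1
(I(o) - 1557)*y(-9) = (1 - 1557)*(2*(-9)²) = -3112*81 = -1556*162 = -252072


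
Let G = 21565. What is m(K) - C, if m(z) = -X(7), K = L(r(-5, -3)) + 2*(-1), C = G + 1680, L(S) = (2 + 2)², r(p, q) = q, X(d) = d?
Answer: -23252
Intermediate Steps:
L(S) = 16 (L(S) = 4² = 16)
C = 23245 (C = 21565 + 1680 = 23245)
K = 14 (K = 16 + 2*(-1) = 16 - 2 = 14)
m(z) = -7 (m(z) = -1*7 = -7)
m(K) - C = -7 - 1*23245 = -7 - 23245 = -23252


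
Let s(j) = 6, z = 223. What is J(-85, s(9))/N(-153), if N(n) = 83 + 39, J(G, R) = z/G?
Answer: -223/10370 ≈ -0.021504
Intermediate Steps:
J(G, R) = 223/G
N(n) = 122
J(-85, s(9))/N(-153) = (223/(-85))/122 = (223*(-1/85))*(1/122) = -223/85*1/122 = -223/10370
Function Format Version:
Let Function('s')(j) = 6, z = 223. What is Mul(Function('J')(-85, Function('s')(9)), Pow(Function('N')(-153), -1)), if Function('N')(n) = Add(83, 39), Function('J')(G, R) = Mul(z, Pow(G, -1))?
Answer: Rational(-223, 10370) ≈ -0.021504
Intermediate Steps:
Function('J')(G, R) = Mul(223, Pow(G, -1))
Function('N')(n) = 122
Mul(Function('J')(-85, Function('s')(9)), Pow(Function('N')(-153), -1)) = Mul(Mul(223, Pow(-85, -1)), Pow(122, -1)) = Mul(Mul(223, Rational(-1, 85)), Rational(1, 122)) = Mul(Rational(-223, 85), Rational(1, 122)) = Rational(-223, 10370)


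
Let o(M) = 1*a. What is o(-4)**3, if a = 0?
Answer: 0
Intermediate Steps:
o(M) = 0 (o(M) = 1*0 = 0)
o(-4)**3 = 0**3 = 0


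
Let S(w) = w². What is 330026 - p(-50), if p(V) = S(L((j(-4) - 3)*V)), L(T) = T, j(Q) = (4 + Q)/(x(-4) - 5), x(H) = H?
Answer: 307526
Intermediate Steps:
j(Q) = -4/9 - Q/9 (j(Q) = (4 + Q)/(-4 - 5) = (4 + Q)/(-9) = (4 + Q)*(-⅑) = -4/9 - Q/9)
p(V) = 9*V² (p(V) = (((-4/9 - ⅑*(-4)) - 3)*V)² = (((-4/9 + 4/9) - 3)*V)² = ((0 - 3)*V)² = (-3*V)² = 9*V²)
330026 - p(-50) = 330026 - 9*(-50)² = 330026 - 9*2500 = 330026 - 1*22500 = 330026 - 22500 = 307526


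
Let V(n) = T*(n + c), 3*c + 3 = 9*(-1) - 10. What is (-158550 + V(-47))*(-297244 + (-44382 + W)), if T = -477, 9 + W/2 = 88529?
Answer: 21829534938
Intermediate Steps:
W = 177040 (W = -18 + 2*88529 = -18 + 177058 = 177040)
c = -22/3 (c = -1 + (9*(-1) - 10)/3 = -1 + (-9 - 10)/3 = -1 + (⅓)*(-19) = -1 - 19/3 = -22/3 ≈ -7.3333)
V(n) = 3498 - 477*n (V(n) = -477*(n - 22/3) = -477*(-22/3 + n) = 3498 - 477*n)
(-158550 + V(-47))*(-297244 + (-44382 + W)) = (-158550 + (3498 - 477*(-47)))*(-297244 + (-44382 + 177040)) = (-158550 + (3498 + 22419))*(-297244 + 132658) = (-158550 + 25917)*(-164586) = -132633*(-164586) = 21829534938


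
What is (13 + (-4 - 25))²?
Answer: 256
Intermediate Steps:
(13 + (-4 - 25))² = (13 - 29)² = (-16)² = 256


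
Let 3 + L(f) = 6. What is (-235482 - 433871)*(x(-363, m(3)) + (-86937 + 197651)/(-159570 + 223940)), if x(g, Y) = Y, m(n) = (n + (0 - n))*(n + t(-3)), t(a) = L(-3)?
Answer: -37053374021/32185 ≈ -1.1513e+6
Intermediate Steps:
L(f) = 3 (L(f) = -3 + 6 = 3)
t(a) = 3
m(n) = 0 (m(n) = (n + (0 - n))*(n + 3) = (n - n)*(3 + n) = 0*(3 + n) = 0)
(-235482 - 433871)*(x(-363, m(3)) + (-86937 + 197651)/(-159570 + 223940)) = (-235482 - 433871)*(0 + (-86937 + 197651)/(-159570 + 223940)) = -669353*(0 + 110714/64370) = -669353*(0 + 110714*(1/64370)) = -669353*(0 + 55357/32185) = -669353*55357/32185 = -37053374021/32185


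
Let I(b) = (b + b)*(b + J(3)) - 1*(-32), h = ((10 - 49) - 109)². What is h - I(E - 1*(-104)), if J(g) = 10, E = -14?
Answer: 3872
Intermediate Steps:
h = 21904 (h = (-39 - 109)² = (-148)² = 21904)
I(b) = 32 + 2*b*(10 + b) (I(b) = (b + b)*(b + 10) - 1*(-32) = (2*b)*(10 + b) + 32 = 2*b*(10 + b) + 32 = 32 + 2*b*(10 + b))
h - I(E - 1*(-104)) = 21904 - (32 + 2*(-14 - 1*(-104))² + 20*(-14 - 1*(-104))) = 21904 - (32 + 2*(-14 + 104)² + 20*(-14 + 104)) = 21904 - (32 + 2*90² + 20*90) = 21904 - (32 + 2*8100 + 1800) = 21904 - (32 + 16200 + 1800) = 21904 - 1*18032 = 21904 - 18032 = 3872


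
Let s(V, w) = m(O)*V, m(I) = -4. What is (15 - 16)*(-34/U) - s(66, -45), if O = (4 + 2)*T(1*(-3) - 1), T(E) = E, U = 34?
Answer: 265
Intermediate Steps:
O = -24 (O = (4 + 2)*(1*(-3) - 1) = 6*(-3 - 1) = 6*(-4) = -24)
s(V, w) = -4*V
(15 - 16)*(-34/U) - s(66, -45) = (15 - 16)*(-34/34) - (-4)*66 = -(-34)/34 - 1*(-264) = -1*(-1) + 264 = 1 + 264 = 265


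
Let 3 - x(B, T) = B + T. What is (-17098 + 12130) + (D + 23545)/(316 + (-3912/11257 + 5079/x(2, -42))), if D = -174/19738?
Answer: -10181996519044558/2072156457407 ≈ -4913.7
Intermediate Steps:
D = -87/9869 (D = -174*1/19738 = -87/9869 ≈ -0.0088155)
x(B, T) = 3 - B - T (x(B, T) = 3 - (B + T) = 3 + (-B - T) = 3 - B - T)
(-17098 + 12130) + (D + 23545)/(316 + (-3912/11257 + 5079/x(2, -42))) = (-17098 + 12130) + (-87/9869 + 23545)/(316 + (-3912/11257 + 5079/(3 - 1*2 - 1*(-42)))) = -4968 + 232365518/(9869*(316 + (-3912*1/11257 + 5079/(3 - 2 + 42)))) = -4968 + 232365518/(9869*(316 + (-3912/11257 + 5079/43))) = -4968 + 232365518/(9869*(316 + 57006087/484051)) = -4968 + 232365518/(9869*(209966203/484051)) = -4968 + (232365518/9869)*(484051/209966203) = -4968 + 112476761353418/2072156457407 = -10181996519044558/2072156457407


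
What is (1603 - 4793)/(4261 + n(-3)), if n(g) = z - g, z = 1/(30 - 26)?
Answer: -12760/17057 ≈ -0.74808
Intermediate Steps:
z = 1/4 ≈ 0.25000
n(g) = 1/4 - g
(1603 - 4793)/(4261 + n(-3)) = (1603 - 4793)/(4261 + (1/4 - 1*(-3))) = -3190/(4261 + (1/4 + 3)) = -3190/(4261 + 13/4) = -3190/17057/4 = -3190*4/17057 = -12760/17057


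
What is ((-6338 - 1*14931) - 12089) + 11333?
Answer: -22025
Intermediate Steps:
((-6338 - 1*14931) - 12089) + 11333 = ((-6338 - 14931) - 12089) + 11333 = (-21269 - 12089) + 11333 = -33358 + 11333 = -22025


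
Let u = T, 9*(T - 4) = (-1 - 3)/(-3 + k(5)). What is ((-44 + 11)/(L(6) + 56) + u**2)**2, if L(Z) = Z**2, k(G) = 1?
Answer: 16945530625/55532304 ≈ 305.15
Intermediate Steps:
T = 38/9 (T = 4 + ((-1 - 3)/(-3 + 1))/9 = 4 + (-4/(-2))/9 = 4 + (-4*(-1/2))/9 = 4 + (1/9)*2 = 4 + 2/9 = 38/9 ≈ 4.2222)
u = 38/9 ≈ 4.2222
((-44 + 11)/(L(6) + 56) + u**2)**2 = ((-44 + 11)/(6**2 + 56) + (38/9)**2)**2 = (-33/(36 + 56) + 1444/81)**2 = (-33/92 + 1444/81)**2 = (130175/7452)**2 = 16945530625/55532304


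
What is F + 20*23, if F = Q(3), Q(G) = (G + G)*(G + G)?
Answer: 496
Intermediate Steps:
Q(G) = 4*G² (Q(G) = (2*G)*(2*G) = 4*G²)
F = 36 (F = 4*3² = 4*9 = 36)
F + 20*23 = 36 + 20*23 = 36 + 460 = 496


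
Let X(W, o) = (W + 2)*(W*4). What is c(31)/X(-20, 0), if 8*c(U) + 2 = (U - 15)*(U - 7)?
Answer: 191/5760 ≈ 0.033160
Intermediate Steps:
c(U) = -¼ + (-15 + U)*(-7 + U)/8 (c(U) = -¼ + ((U - 15)*(U - 7))/8 = -¼ + ((-15 + U)*(-7 + U))/8 = -¼ + (-15 + U)*(-7 + U)/8)
X(W, o) = 4*W*(2 + W) (X(W, o) = (2 + W)*(4*W) = 4*W*(2 + W))
c(31)/X(-20, 0) = (103/8 - 11/4*31 + (⅛)*31²)/((4*(-20)*(2 - 20))) = (103/8 - 341/4 + (⅛)*961)/((4*(-20)*(-18))) = (103/8 - 341/4 + 961/8)/1440 = (191/4)*(1/1440) = 191/5760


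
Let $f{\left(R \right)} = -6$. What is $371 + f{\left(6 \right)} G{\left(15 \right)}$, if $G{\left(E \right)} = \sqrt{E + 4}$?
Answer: $371 - 6 \sqrt{19} \approx 344.85$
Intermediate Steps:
$G{\left(E \right)} = \sqrt{4 + E}$
$371 + f{\left(6 \right)} G{\left(15 \right)} = 371 - 6 \sqrt{4 + 15} = 371 - 6 \sqrt{19}$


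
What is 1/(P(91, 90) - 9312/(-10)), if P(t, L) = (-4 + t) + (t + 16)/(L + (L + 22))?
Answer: 1010/1028917 ≈ 0.00098161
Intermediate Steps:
P(t, L) = -4 + t + (16 + t)/(22 + 2*L) (P(t, L) = (-4 + t) + (16 + t)/(L + (22 + L)) = (-4 + t) + (16 + t)/(22 + 2*L) = -4 + t + (16 + t)/(22 + 2*L))
1/(P(91, 90) - 9312/(-10)) = 1/((-36 - 4*90 + (23/2)*91 + 90*91)/(11 + 90) - 9312/(-10)) = 1/((-36 - 360 + 2093/2 + 8190)/101 - 9312*(-1/10)) = 1/((1/101)*(17681/2) + 4656/5) = 1/(17681/202 + 4656/5) = 1/(1028917/1010) = 1010/1028917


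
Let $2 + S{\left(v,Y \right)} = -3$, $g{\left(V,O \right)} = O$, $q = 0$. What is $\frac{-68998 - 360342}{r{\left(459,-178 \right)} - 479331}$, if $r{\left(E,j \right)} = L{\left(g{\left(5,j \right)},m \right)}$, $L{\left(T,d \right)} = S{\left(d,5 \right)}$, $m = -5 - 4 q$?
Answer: $\frac{107335}{119834} \approx 0.8957$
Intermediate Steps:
$S{\left(v,Y \right)} = -5$ ($S{\left(v,Y \right)} = -2 - 3 = -5$)
$m = -5$ ($m = -5 - 0 = -5 + 0 = -5$)
$L{\left(T,d \right)} = -5$
$r{\left(E,j \right)} = -5$
$\frac{-68998 - 360342}{r{\left(459,-178 \right)} - 479331} = \frac{-68998 - 360342}{-5 - 479331} = - \frac{429340}{-479336} = \left(-429340\right) \left(- \frac{1}{479336}\right) = \frac{107335}{119834}$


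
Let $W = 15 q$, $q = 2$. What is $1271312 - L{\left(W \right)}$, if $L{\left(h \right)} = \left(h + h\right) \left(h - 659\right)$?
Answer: $1309052$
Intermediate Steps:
$W = 30$ ($W = 15 \cdot 2 = 30$)
$L{\left(h \right)} = 2 h \left(-659 + h\right)$
$1271312 - L{\left(W \right)} = 1271312 - 2 \cdot 30 \left(-659 + 30\right) = 1271312 - 2 \cdot 30 \left(-629\right) = 1271312 - -37740 = 1271312 + 37740 = 1309052$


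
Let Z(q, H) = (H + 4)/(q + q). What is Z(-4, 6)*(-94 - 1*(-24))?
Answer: 175/2 ≈ 87.500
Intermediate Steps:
Z(q, H) = (4 + H)/(2*q) (Z(q, H) = (4 + H)/((2*q)) = (4 + H)*(1/(2*q)) = (4 + H)/(2*q))
Z(-4, 6)*(-94 - 1*(-24)) = ((1/2)*(4 + 6)/(-4))*(-94 - 1*(-24)) = ((1/2)*(-1/4)*10)*(-94 + 24) = -5/4*(-70) = 175/2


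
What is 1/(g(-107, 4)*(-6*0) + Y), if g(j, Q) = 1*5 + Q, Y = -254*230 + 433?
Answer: -1/57987 ≈ -1.7245e-5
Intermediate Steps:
Y = -57987 (Y = -58420 + 433 = -57987)
g(j, Q) = 5 + Q
1/(g(-107, 4)*(-6*0) + Y) = 1/((5 + 4)*(-6*0) - 57987) = 1/(9*0 - 57987) = 1/(0 - 57987) = 1/(-57987) = -1/57987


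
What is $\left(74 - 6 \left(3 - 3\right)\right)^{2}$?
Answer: $5476$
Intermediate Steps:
$\left(74 - 6 \left(3 - 3\right)\right)^{2} = \left(74 - 0\right)^{2} = \left(74 + 0\right)^{2} = 74^{2} = 5476$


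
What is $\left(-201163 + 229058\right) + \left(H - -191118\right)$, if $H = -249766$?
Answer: $-30753$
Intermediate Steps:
$\left(-201163 + 229058\right) + \left(H - -191118\right) = \left(-201163 + 229058\right) - 58648 = 27895 + \left(-249766 + 191118\right) = 27895 - 58648 = -30753$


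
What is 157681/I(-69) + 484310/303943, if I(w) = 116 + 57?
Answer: 2526832727/2767481 ≈ 913.04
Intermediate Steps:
I(w) = 173
157681/I(-69) + 484310/303943 = 157681/173 + 484310/303943 = 157681*(1/173) + 484310*(1/303943) = 157681/173 + 25490/15997 = 2526832727/2767481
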